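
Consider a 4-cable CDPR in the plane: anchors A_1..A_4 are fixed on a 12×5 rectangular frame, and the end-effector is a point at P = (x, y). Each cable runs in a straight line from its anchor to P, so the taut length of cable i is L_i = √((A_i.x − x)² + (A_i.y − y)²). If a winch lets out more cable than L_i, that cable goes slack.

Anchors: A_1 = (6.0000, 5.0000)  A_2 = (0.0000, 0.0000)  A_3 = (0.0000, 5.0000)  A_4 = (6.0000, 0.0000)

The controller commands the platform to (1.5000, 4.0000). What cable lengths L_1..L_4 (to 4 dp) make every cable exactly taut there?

(4.6098, 4.2720, 1.8028, 6.0208)

L_1: Δ = A_1−P = (4.5000, 1.0000) → ‖Δ‖ = √21.2500 = 4.6098
L_2: Δ = A_2−P = (-1.5000, -4.0000) → ‖Δ‖ = √18.2500 = 4.2720
L_3: Δ = A_3−P = (-1.5000, 1.0000) → ‖Δ‖ = √3.2500 = 1.8028
L_4: Δ = A_4−P = (4.5000, -4.0000) → ‖Δ‖ = √36.2500 = 6.0208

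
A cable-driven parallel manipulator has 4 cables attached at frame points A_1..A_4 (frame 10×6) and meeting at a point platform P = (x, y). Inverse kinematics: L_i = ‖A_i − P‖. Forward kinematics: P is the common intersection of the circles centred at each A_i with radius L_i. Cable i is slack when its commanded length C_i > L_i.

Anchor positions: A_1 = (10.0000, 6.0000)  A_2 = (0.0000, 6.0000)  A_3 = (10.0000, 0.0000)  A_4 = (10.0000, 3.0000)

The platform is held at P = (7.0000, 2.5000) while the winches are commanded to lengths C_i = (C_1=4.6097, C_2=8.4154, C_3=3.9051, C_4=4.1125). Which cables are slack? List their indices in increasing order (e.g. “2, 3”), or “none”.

cable 1: L_1 = ‖A_1−P‖ = 4.6098;  C_1 = 4.6097 → taut
cable 2: L_2 = ‖A_2−P‖ = 7.8262;  C_2 = 8.4154 → slack
cable 3: L_3 = ‖A_3−P‖ = 3.9051;  C_3 = 3.9051 → taut
cable 4: L_4 = ‖A_4−P‖ = 3.0414;  C_4 = 4.1125 → slack

2, 4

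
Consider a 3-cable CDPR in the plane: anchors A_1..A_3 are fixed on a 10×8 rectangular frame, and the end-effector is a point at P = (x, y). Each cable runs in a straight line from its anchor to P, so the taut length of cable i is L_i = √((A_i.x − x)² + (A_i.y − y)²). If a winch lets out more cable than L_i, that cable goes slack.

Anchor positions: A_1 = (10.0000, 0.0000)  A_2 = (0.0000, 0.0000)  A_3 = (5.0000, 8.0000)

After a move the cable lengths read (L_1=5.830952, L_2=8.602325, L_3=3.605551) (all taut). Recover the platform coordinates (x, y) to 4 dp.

each cable: (A_i−P)·(A_i−P) = L_i²; let q_i = ‖A_i‖²−L_i²
q_1 = 100.0000+0.0000−34.0000 = 66.0000
row 1: 20.0000x + 0.0000y = 140.0000  (q_2=-74.0000)
row 2: 10.0000x − 16.0000y = -10.0000  (q_3=76.0000)
Cramer on rows 1–2 → x = 7.0000, y = 5.0000

(7.0000, 5.0000)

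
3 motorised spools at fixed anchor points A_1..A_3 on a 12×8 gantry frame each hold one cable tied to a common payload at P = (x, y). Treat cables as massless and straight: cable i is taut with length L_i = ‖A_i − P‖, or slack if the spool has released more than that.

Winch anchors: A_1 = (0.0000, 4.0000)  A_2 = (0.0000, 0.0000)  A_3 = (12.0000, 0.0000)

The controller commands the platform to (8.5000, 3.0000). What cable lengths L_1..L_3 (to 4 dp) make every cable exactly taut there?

(8.5586, 9.0139, 4.6098)

L_1 = √((0.0000−8.5000)² + (4.0000−3.0000)²) = 8.5586
L_2 = √((0.0000−8.5000)² + (0.0000−3.0000)²) = 9.0139
L_3 = √((12.0000−8.5000)² + (0.0000−3.0000)²) = 4.6098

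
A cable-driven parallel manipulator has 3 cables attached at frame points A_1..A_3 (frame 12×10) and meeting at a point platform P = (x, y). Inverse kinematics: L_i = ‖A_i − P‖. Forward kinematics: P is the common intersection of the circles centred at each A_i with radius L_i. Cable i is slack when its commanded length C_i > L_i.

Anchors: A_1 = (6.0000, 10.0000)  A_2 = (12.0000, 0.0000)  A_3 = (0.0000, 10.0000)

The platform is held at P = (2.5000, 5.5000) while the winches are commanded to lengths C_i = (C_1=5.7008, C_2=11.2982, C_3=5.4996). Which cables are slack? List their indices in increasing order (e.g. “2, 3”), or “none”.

i=1: geometric 5.7009 vs commanded 5.7008 ⇒ taut
i=2: geometric 10.9772 vs commanded 11.2982 ⇒ slack
i=3: geometric 5.1478 vs commanded 5.4996 ⇒ slack

2, 3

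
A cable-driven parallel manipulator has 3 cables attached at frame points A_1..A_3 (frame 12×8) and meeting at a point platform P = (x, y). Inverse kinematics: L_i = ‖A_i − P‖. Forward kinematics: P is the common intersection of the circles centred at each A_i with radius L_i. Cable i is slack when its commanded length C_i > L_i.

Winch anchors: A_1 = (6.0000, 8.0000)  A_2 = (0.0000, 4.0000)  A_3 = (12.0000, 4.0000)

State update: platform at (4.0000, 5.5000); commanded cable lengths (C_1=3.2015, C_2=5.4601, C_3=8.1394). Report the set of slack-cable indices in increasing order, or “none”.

i=1: geometric 3.2016 vs commanded 3.2015 ⇒ taut
i=2: geometric 4.2720 vs commanded 5.4601 ⇒ slack
i=3: geometric 8.1394 vs commanded 8.1394 ⇒ taut

2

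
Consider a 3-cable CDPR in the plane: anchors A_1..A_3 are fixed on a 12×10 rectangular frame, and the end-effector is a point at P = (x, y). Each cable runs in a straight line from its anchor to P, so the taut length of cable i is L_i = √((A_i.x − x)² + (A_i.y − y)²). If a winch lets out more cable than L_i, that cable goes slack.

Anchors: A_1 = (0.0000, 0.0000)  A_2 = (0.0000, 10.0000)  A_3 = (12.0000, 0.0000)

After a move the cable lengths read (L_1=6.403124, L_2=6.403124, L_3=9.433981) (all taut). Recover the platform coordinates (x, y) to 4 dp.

each cable: (A_i−P)·(A_i−P) = L_i²; let k_i = ‖A_i‖²−L_i²
k_1 = 0.0000+0.0000−41.0000 = -41.0000
row 1: 0.0000x − 20.0000y = -100.0000  (k_2=59.0000)
row 2: -24.0000x + 0.0000y = -96.0000  (k_3=55.0000)
Cramer on rows 1–2 → x = 4.0000, y = 5.0000

(4.0000, 5.0000)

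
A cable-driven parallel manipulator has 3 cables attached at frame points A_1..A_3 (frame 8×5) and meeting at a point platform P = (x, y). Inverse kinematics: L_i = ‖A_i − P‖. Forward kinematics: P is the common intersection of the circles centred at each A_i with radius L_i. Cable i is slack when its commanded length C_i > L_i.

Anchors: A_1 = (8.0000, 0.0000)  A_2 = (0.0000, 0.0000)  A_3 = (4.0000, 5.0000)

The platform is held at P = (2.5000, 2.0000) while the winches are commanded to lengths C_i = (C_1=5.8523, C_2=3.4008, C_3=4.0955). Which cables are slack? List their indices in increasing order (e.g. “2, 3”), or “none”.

2, 3

i=1: geometric 5.8523 vs commanded 5.8523 ⇒ taut
i=2: geometric 3.2016 vs commanded 3.4008 ⇒ slack
i=3: geometric 3.3541 vs commanded 4.0955 ⇒ slack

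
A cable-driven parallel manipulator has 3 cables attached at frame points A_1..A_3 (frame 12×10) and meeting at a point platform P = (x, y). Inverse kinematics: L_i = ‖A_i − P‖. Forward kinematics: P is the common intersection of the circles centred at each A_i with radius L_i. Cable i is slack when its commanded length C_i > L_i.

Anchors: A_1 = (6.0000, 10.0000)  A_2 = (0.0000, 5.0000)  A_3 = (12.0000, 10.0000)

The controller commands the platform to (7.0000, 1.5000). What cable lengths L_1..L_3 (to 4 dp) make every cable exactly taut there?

(8.5586, 7.8262, 9.8615)

L_1 = √((6.0000−7.0000)² + (10.0000−1.5000)²) = 8.5586
L_2 = √((0.0000−7.0000)² + (5.0000−1.5000)²) = 7.8262
L_3 = √((12.0000−7.0000)² + (10.0000−1.5000)²) = 9.8615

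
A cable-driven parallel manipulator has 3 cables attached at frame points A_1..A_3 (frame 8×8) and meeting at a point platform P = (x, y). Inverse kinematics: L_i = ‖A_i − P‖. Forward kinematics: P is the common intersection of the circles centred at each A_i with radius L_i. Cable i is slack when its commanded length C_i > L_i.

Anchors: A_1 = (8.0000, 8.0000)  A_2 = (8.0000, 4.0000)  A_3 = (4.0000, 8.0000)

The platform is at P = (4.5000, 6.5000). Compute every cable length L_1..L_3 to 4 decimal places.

(3.8079, 4.3012, 1.5811)

L_1 = √((8.0000−4.5000)² + (8.0000−6.5000)²) = 3.8079
L_2 = √((8.0000−4.5000)² + (4.0000−6.5000)²) = 4.3012
L_3 = √((4.0000−4.5000)² + (8.0000−6.5000)²) = 1.5811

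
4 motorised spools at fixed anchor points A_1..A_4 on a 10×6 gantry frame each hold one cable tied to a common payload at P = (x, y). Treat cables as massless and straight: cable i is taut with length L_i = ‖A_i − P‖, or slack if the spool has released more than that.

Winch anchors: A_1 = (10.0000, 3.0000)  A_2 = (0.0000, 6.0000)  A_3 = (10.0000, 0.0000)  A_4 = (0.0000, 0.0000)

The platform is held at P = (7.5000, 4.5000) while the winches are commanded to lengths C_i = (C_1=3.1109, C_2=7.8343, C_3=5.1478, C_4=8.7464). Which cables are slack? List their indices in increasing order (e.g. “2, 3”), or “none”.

1, 2

cable 1: √((2.5000)²+(-1.5000)²)=2.9155, C_1=3.1109: slack
cable 2: √((-7.5000)²+(1.5000)²)=7.6485, C_2=7.8343: slack
cable 3: √((2.5000)²+(-4.5000)²)=5.1478, C_3=5.1478: taut
cable 4: √((-7.5000)²+(-4.5000)²)=8.7464, C_4=8.7464: taut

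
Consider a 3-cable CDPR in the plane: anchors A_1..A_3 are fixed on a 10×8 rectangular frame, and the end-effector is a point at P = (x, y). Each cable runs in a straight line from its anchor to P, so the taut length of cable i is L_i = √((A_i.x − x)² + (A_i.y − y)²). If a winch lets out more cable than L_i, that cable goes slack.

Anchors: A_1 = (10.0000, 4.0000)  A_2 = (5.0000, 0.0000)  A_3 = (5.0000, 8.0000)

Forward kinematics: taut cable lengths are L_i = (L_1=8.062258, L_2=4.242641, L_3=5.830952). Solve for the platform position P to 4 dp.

each cable: (A_i−P)·(A_i−P) = L_i²; let k_i = ‖A_i‖²−L_i²
k_1 = 100.0000+16.0000−65.0000 = 51.0000
row 1: 10.0000x + 8.0000y = 44.0000  (k_2=7.0000)
row 2: 10.0000x − 8.0000y = -4.0000  (k_3=55.0000)
Cramer on rows 1–2 → x = 2.0000, y = 3.0000

(2.0000, 3.0000)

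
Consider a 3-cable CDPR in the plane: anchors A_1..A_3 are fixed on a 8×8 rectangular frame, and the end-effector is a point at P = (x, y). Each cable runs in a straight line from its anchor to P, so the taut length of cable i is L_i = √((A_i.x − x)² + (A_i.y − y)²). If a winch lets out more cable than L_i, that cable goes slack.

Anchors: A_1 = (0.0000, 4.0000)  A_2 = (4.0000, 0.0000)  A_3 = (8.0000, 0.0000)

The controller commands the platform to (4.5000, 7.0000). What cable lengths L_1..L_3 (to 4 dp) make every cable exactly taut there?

L_1: Δ = A_1−P = (-4.5000, -3.0000) → ‖Δ‖ = √29.2500 = 5.4083
L_2: Δ = A_2−P = (-0.5000, -7.0000) → ‖Δ‖ = √49.2500 = 7.0178
L_3: Δ = A_3−P = (3.5000, -7.0000) → ‖Δ‖ = √61.2500 = 7.8262

(5.4083, 7.0178, 7.8262)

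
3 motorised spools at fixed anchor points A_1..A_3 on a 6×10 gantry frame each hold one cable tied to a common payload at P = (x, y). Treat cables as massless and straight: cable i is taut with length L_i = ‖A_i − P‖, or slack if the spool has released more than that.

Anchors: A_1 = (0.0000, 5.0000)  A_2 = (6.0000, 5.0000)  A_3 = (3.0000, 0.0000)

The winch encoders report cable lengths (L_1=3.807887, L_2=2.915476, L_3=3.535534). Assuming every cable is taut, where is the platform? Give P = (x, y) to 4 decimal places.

expand ‖A_i−P‖²=L_i² and subtract eq 1 (k_i ≔ ‖A_i‖²−L_i²)
k_1 = 0.0000+25.0000−14.5000 = 10.5000
eq1−eq2 → [-12.0000  0.0000]·P = -42.0000
eq1−eq3 → [-6.0000  10.0000]·P = 14.0000
2×2 solve → P = (3.5000, 3.5000)

(3.5000, 3.5000)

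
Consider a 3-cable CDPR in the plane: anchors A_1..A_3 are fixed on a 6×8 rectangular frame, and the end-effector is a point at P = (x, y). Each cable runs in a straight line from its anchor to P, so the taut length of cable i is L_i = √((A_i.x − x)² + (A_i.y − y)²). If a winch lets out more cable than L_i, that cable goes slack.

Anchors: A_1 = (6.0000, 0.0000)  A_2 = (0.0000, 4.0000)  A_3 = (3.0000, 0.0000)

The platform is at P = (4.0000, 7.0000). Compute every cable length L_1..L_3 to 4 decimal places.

(7.2801, 5.0000, 7.0711)

L_1: Δ = A_1−P = (2.0000, -7.0000) → ‖Δ‖ = √53.0000 = 7.2801
L_2: Δ = A_2−P = (-4.0000, -3.0000) → ‖Δ‖ = √25.0000 = 5.0000
L_3: Δ = A_3−P = (-1.0000, -7.0000) → ‖Δ‖ = √50.0000 = 7.0711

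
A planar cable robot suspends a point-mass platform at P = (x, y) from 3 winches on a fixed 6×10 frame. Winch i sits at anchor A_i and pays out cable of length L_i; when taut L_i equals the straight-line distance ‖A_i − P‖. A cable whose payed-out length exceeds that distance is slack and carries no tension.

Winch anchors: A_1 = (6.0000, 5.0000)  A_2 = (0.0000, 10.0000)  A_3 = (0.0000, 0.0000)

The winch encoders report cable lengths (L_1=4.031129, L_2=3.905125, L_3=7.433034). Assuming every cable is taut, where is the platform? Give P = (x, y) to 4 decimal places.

each cable: (A_i−P)·(A_i−P) = L_i²; let q_i = ‖A_i‖²−L_i²
q_1 = 36.0000+25.0000−16.2500 = 44.7500
row 1: 12.0000x − 10.0000y = -40.0000  (q_2=84.7500)
row 2: 12.0000x + 10.0000y = 100.0000  (q_3=-55.2500)
Cramer on rows 1–2 → x = 2.5000, y = 7.0000

(2.5000, 7.0000)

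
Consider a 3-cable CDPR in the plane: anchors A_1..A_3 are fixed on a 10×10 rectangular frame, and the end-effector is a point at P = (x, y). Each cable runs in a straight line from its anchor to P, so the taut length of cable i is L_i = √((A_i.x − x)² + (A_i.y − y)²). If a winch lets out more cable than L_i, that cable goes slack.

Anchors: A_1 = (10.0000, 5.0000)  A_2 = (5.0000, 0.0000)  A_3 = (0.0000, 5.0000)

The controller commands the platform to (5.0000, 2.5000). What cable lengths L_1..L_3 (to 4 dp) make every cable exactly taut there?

(5.5902, 2.5000, 5.5902)

L_1 = √((10.0000−5.0000)² + (5.0000−2.5000)²) = 5.5902
L_2 = √((5.0000−5.0000)² + (0.0000−2.5000)²) = 2.5000
L_3 = √((0.0000−5.0000)² + (5.0000−2.5000)²) = 5.5902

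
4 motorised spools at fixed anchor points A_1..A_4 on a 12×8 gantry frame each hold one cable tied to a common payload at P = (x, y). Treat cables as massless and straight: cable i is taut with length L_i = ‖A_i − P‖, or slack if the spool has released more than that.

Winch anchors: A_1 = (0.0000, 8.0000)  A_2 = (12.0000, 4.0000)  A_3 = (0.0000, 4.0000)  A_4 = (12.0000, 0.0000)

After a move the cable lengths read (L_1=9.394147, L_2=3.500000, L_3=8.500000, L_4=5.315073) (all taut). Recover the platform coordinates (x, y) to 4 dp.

(8.5000, 4.0000)

each cable: (A_i−P)·(A_i−P) = L_i²; let c_i = ‖A_i‖²−L_i²
c_1 = 0.0000+64.0000−88.2500 = -24.2500
row 1: -24.0000x + 8.0000y = -172.0000  (c_2=147.7500)
row 2: 0.0000x + 8.0000y = 32.0000  (c_3=-56.2500)
row 3: -24.0000x + 16.0000y = -140.0000  (c_4=115.7500)
Cramer on rows 1–2 → x = 8.5000, y = 4.0000
check cable 4: ‖A_4−P‖² = 28.2500 ≈ L_4² = 28.2500 ✓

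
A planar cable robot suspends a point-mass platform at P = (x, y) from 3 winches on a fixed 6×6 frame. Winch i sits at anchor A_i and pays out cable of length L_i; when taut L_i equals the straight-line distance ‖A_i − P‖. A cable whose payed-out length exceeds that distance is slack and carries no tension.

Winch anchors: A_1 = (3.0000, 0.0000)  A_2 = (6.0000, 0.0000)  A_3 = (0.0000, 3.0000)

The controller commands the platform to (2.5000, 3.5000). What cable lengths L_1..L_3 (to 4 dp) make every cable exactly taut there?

(3.5355, 4.9497, 2.5495)

L_1: Δ = A_1−P = (0.5000, -3.5000) → ‖Δ‖ = √12.5000 = 3.5355
L_2: Δ = A_2−P = (3.5000, -3.5000) → ‖Δ‖ = √24.5000 = 4.9497
L_3: Δ = A_3−P = (-2.5000, -0.5000) → ‖Δ‖ = √6.5000 = 2.5495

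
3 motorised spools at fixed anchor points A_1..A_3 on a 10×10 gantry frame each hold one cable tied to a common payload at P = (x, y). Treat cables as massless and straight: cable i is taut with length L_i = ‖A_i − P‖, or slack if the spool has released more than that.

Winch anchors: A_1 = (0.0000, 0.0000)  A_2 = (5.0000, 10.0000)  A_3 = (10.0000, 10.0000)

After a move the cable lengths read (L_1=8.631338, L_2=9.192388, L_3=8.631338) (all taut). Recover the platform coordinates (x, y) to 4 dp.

(8.5000, 1.5000)

expand ‖A_i−P‖²=L_i² and subtract eq 1 (c_i ≔ ‖A_i‖²−L_i²)
c_1 = 0.0000+0.0000−74.5000 = -74.5000
eq1−eq2 → [-10.0000  -20.0000]·P = -115.0000
eq1−eq3 → [-20.0000  -20.0000]·P = -200.0000
2×2 solve → P = (8.5000, 1.5000)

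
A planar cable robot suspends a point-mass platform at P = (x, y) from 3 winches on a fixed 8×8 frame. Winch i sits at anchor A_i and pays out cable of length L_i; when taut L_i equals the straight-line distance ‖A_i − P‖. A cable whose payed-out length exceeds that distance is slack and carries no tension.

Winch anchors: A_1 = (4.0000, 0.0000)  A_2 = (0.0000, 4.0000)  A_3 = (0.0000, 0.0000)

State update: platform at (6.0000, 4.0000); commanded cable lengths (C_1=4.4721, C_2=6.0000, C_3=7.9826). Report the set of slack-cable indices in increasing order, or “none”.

3

i=1: geometric 4.4721 vs commanded 4.4721 ⇒ taut
i=2: geometric 6.0000 vs commanded 6.0000 ⇒ taut
i=3: geometric 7.2111 vs commanded 7.9826 ⇒ slack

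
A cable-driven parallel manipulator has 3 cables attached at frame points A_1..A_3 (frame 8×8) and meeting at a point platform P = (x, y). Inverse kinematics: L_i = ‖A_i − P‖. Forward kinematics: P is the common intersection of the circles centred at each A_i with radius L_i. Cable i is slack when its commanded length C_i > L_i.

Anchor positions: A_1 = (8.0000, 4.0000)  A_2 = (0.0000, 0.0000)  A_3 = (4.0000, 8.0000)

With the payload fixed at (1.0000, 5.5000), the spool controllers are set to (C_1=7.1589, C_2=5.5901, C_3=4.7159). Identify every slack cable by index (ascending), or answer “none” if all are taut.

i=1: geometric 7.1589 vs commanded 7.1589 ⇒ taut
i=2: geometric 5.5902 vs commanded 5.5901 ⇒ taut
i=3: geometric 3.9051 vs commanded 4.7159 ⇒ slack

3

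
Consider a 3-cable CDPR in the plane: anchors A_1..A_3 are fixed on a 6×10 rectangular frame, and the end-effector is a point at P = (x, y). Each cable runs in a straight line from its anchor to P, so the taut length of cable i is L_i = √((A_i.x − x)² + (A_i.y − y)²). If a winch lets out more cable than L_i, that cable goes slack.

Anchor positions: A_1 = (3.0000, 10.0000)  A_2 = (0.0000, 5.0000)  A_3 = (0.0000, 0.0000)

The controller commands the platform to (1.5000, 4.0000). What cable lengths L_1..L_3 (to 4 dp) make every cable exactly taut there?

(6.1847, 1.8028, 4.2720)

L_1 = √((3.0000−1.5000)² + (10.0000−4.0000)²) = 6.1847
L_2 = √((0.0000−1.5000)² + (5.0000−4.0000)²) = 1.8028
L_3 = √((0.0000−1.5000)² + (0.0000−4.0000)²) = 4.2720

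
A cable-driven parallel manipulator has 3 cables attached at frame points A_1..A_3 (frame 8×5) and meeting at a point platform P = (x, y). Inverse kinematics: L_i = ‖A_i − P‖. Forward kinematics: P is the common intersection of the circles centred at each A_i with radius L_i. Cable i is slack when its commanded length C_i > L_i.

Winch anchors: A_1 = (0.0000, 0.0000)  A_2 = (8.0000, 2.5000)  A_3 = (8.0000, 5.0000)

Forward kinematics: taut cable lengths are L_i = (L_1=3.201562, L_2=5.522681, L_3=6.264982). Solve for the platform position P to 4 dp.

(2.5000, 2.0000)

each cable: (A_i−P)·(A_i−P) = L_i²; let q_i = ‖A_i‖²−L_i²
q_1 = 0.0000+0.0000−10.2500 = -10.2500
row 1: -16.0000x − 5.0000y = -50.0000  (q_2=39.7500)
row 2: -16.0000x − 10.0000y = -60.0000  (q_3=49.7500)
Cramer on rows 1–2 → x = 2.5000, y = 2.0000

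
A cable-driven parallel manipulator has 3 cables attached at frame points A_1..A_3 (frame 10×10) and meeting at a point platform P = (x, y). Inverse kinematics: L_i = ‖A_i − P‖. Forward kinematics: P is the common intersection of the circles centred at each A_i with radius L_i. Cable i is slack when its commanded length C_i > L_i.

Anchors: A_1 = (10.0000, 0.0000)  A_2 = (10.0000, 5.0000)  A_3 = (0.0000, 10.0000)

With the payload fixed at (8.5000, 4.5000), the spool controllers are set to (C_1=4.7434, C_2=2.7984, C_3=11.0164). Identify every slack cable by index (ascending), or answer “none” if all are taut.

2, 3

cable 1: √((1.5000)²+(-4.5000)²)=4.7434, C_1=4.7434: taut
cable 2: √((1.5000)²+(0.5000)²)=1.5811, C_2=2.7984: slack
cable 3: √((-8.5000)²+(5.5000)²)=10.1242, C_3=11.0164: slack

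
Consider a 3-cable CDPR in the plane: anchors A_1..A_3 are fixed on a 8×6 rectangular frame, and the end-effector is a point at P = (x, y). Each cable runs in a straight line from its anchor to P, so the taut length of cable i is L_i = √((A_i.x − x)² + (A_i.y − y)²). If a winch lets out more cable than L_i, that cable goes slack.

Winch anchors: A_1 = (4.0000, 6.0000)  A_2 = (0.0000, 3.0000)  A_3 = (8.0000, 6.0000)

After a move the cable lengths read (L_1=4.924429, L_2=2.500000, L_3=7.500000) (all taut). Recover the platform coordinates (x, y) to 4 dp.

expand ‖A_i−P‖²=L_i² and subtract eq 1 (c_i ≔ ‖A_i‖²−L_i²)
c_1 = 16.0000+36.0000−24.2500 = 27.7500
eq1−eq2 → [8.0000  6.0000]·P = 25.0000
eq1−eq3 → [-8.0000  0.0000]·P = -16.0000
2×2 solve → P = (2.0000, 1.5000)

(2.0000, 1.5000)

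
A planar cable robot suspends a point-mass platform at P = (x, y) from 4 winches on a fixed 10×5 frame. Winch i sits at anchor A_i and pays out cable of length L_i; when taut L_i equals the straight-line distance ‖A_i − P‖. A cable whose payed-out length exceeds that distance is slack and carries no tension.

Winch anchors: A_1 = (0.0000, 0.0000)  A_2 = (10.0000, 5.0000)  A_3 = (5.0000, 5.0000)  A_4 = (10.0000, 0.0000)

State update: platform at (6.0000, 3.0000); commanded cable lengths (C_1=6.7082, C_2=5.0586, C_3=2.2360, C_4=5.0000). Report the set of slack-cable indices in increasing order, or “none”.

cable 1: L_1 = ‖A_1−P‖ = 6.7082;  C_1 = 6.7082 → taut
cable 2: L_2 = ‖A_2−P‖ = 4.4721;  C_2 = 5.0586 → slack
cable 3: L_3 = ‖A_3−P‖ = 2.2361;  C_3 = 2.2360 → taut
cable 4: L_4 = ‖A_4−P‖ = 5.0000;  C_4 = 5.0000 → taut

2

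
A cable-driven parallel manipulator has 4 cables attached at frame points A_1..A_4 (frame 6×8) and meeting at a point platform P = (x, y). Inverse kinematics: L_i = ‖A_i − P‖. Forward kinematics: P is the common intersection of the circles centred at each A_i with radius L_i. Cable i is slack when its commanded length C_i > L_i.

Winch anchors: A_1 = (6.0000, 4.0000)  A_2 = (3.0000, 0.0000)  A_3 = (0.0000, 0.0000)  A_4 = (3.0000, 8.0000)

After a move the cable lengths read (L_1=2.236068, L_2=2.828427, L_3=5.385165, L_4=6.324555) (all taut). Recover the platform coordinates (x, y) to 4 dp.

circle eqns → linear via eq_j − eq_1; set c_j = A_j·A_j − L_j²
c_1 = 36.0000+16.0000−5.0000 = 47.0000
6.0000·x + 8.0000·y = c_1−c_2 = 46.0000
12.0000·x + 8.0000·y = c_1−c_3 = 76.0000
6.0000·x − 8.0000·y = c_1−c_4 = 14.0000
solve first two rows → x=5.0000, y=2.0000
check cable 4: ‖A_4−P‖² = 40.0000 ≈ L_4² = 40.0000 ✓

(5.0000, 2.0000)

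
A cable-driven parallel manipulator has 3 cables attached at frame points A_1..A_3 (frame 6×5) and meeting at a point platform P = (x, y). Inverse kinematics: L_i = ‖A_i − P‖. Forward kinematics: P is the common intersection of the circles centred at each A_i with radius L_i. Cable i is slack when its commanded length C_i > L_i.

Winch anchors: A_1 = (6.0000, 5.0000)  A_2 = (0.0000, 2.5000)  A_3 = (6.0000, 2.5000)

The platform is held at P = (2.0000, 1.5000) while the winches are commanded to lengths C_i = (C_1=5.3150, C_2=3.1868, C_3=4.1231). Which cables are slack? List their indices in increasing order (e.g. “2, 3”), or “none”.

cable 1: L_1 = ‖A_1−P‖ = 5.3151;  C_1 = 5.3150 → taut
cable 2: L_2 = ‖A_2−P‖ = 2.2361;  C_2 = 3.1868 → slack
cable 3: L_3 = ‖A_3−P‖ = 4.1231;  C_3 = 4.1231 → taut

2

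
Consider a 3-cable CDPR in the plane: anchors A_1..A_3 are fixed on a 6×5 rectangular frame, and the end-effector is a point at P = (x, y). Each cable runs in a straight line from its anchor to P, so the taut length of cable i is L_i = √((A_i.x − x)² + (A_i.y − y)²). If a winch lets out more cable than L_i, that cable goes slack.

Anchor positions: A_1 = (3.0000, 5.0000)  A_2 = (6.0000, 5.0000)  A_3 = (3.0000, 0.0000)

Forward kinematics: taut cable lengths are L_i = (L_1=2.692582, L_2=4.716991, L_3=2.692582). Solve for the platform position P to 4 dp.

(2.0000, 2.5000)

each cable: (A_i−P)·(A_i−P) = L_i²; let c_i = ‖A_i‖²−L_i²
c_1 = 9.0000+25.0000−7.2500 = 26.7500
row 1: -6.0000x + 0.0000y = -12.0000  (c_2=38.7500)
row 2: 0.0000x + 10.0000y = 25.0000  (c_3=1.7500)
Cramer on rows 1–2 → x = 2.0000, y = 2.5000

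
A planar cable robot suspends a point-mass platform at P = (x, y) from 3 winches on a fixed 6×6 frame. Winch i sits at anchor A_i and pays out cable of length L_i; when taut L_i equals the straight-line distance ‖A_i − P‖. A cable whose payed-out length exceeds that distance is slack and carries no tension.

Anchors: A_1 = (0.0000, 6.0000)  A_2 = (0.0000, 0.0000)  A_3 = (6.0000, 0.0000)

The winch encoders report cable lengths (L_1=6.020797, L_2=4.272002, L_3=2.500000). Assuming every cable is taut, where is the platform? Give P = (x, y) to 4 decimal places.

(4.0000, 1.5000)

circle eqns → linear via eq_j − eq_1; set c_j = A_j·A_j − L_j²
c_1 = 0.0000+36.0000−36.2500 = -0.2500
0.0000·x + 12.0000·y = c_1−c_2 = 18.0000
-12.0000·x + 12.0000·y = c_1−c_3 = -30.0000
solve first two rows → x=4.0000, y=1.5000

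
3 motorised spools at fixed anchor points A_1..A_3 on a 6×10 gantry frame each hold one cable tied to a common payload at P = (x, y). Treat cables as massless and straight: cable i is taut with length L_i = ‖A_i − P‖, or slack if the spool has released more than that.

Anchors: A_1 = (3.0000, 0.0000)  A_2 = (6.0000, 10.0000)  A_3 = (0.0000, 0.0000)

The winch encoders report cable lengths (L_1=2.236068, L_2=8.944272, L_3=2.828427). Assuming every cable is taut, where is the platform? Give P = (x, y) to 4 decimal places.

(2.0000, 2.0000)

circle eqns → linear via eq_j − eq_1; set c_j = A_j·A_j − L_j²
c_1 = 9.0000+0.0000−5.0000 = 4.0000
-6.0000·x − 20.0000·y = c_1−c_2 = -52.0000
6.0000·x + 0.0000·y = c_1−c_3 = 12.0000
solve first two rows → x=2.0000, y=2.0000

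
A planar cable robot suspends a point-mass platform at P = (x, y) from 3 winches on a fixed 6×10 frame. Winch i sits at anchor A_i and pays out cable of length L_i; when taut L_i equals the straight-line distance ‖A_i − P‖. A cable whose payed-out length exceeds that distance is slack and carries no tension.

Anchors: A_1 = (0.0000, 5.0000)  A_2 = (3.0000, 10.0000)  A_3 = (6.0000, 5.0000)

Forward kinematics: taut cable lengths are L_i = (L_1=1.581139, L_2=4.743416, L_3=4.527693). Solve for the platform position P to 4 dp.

circle eqns → linear via eq_j − eq_1; set c_j = A_j·A_j − L_j²
c_1 = 0.0000+25.0000−2.5000 = 22.5000
-6.0000·x − 10.0000·y = c_1−c_2 = -64.0000
-12.0000·x + 0.0000·y = c_1−c_3 = -18.0000
solve first two rows → x=1.5000, y=5.5000

(1.5000, 5.5000)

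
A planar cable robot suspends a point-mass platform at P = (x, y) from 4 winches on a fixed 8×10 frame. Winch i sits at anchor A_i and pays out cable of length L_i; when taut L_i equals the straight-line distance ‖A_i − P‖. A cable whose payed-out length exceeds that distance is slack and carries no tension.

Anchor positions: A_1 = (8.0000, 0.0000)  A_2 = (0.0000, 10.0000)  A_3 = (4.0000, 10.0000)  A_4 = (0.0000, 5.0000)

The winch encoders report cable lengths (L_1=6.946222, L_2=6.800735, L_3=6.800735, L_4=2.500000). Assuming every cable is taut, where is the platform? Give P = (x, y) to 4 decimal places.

each cable: (A_i−P)·(A_i−P) = L_i²; let q_i = ‖A_i‖²−L_i²
q_1 = 64.0000+0.0000−48.2500 = 15.7500
row 1: 16.0000x − 20.0000y = -38.0000  (q_2=53.7500)
row 2: 8.0000x − 20.0000y = -54.0000  (q_3=69.7500)
row 3: 16.0000x − 10.0000y = -3.0000  (q_4=18.7500)
Cramer on rows 1–2 → x = 2.0000, y = 3.5000
check cable 4: ‖A_4−P‖² = 6.2500 ≈ L_4² = 6.2500 ✓

(2.0000, 3.5000)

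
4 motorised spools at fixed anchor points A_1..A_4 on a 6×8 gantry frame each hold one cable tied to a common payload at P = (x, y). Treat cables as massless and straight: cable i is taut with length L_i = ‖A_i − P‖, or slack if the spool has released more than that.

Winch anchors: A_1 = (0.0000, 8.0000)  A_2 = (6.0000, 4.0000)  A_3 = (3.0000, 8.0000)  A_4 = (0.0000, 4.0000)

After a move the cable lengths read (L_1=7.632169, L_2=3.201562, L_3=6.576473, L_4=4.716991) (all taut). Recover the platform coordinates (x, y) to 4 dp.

each cable: (A_i−P)·(A_i−P) = L_i²; let c_i = ‖A_i‖²−L_i²
c_1 = 0.0000+64.0000−58.2500 = 5.7500
row 1: -12.0000x + 8.0000y = -36.0000  (c_2=41.7500)
row 2: -6.0000x + 0.0000y = -24.0000  (c_3=29.7500)
row 3: 0.0000x + 8.0000y = 12.0000  (c_4=-6.2500)
Cramer on rows 1–2 → x = 4.0000, y = 1.5000
check cable 4: ‖A_4−P‖² = 22.2500 ≈ L_4² = 22.2500 ✓

(4.0000, 1.5000)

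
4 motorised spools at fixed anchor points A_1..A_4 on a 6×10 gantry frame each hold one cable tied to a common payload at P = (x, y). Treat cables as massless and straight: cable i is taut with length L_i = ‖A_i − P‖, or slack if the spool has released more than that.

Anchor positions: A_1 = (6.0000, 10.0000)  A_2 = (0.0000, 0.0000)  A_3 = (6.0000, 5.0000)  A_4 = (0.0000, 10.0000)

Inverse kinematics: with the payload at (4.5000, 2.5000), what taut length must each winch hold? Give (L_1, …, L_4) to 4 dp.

(7.6485, 5.1478, 2.9155, 8.7464)

L_1: Δ = A_1−P = (1.5000, 7.5000) → ‖Δ‖ = √58.5000 = 7.6485
L_2: Δ = A_2−P = (-4.5000, -2.5000) → ‖Δ‖ = √26.5000 = 5.1478
L_3: Δ = A_3−P = (1.5000, 2.5000) → ‖Δ‖ = √8.5000 = 2.9155
L_4: Δ = A_4−P = (-4.5000, 7.5000) → ‖Δ‖ = √76.5000 = 8.7464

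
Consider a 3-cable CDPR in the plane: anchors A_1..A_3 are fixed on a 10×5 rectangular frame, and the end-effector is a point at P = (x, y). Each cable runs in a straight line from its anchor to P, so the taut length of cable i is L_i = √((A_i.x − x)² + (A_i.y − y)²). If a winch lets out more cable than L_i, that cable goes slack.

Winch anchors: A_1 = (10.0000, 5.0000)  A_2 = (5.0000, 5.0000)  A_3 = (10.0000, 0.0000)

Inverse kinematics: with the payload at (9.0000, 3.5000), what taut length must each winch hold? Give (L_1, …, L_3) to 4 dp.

L_1 = √((10.0000−9.0000)² + (5.0000−3.5000)²) = 1.8028
L_2 = √((5.0000−9.0000)² + (5.0000−3.5000)²) = 4.2720
L_3 = √((10.0000−9.0000)² + (0.0000−3.5000)²) = 3.6401

(1.8028, 4.2720, 3.6401)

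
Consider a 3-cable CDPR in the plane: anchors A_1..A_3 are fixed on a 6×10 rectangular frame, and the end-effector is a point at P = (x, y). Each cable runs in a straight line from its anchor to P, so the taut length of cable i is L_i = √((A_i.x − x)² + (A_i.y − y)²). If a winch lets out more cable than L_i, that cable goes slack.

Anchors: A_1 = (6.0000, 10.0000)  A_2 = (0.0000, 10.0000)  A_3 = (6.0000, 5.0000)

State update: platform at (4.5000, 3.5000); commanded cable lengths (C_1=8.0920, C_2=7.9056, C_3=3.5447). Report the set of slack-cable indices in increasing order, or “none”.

cable 1: √((1.5000)²+(6.5000)²)=6.6708, C_1=8.0920: slack
cable 2: √((-4.5000)²+(6.5000)²)=7.9057, C_2=7.9056: taut
cable 3: √((1.5000)²+(1.5000)²)=2.1213, C_3=3.5447: slack

1, 3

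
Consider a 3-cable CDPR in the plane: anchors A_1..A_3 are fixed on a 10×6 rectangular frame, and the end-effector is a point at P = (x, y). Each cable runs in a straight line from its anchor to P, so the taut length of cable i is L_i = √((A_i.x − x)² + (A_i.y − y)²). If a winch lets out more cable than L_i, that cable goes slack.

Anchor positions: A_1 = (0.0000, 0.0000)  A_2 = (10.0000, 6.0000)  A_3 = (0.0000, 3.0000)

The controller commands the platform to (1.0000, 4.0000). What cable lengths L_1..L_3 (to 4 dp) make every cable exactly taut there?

(4.1231, 9.2195, 1.4142)

L_1: Δ = A_1−P = (-1.0000, -4.0000) → ‖Δ‖ = √17.0000 = 4.1231
L_2: Δ = A_2−P = (9.0000, 2.0000) → ‖Δ‖ = √85.0000 = 9.2195
L_3: Δ = A_3−P = (-1.0000, -1.0000) → ‖Δ‖ = √2.0000 = 1.4142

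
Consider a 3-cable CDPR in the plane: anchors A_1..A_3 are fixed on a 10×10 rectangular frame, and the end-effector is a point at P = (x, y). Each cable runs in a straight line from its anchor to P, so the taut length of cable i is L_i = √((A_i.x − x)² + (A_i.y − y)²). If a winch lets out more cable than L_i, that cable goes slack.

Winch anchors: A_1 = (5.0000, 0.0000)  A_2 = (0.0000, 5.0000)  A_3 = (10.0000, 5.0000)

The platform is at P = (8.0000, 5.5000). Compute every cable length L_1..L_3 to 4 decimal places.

L_1: Δ = A_1−P = (-3.0000, -5.5000) → ‖Δ‖ = √39.2500 = 6.2650
L_2: Δ = A_2−P = (-8.0000, -0.5000) → ‖Δ‖ = √64.2500 = 8.0156
L_3: Δ = A_3−P = (2.0000, -0.5000) → ‖Δ‖ = √4.2500 = 2.0616

(6.2650, 8.0156, 2.0616)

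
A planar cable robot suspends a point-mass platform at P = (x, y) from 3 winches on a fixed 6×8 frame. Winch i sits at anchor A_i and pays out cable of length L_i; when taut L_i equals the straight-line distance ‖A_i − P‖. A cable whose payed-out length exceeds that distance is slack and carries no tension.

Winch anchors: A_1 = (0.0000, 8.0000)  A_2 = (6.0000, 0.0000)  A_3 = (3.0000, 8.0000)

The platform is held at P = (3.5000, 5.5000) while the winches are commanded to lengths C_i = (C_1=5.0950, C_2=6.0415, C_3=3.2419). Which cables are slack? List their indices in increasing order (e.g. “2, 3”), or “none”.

cable 1: L_1 = ‖A_1−P‖ = 4.3012;  C_1 = 5.0950 → slack
cable 2: L_2 = ‖A_2−P‖ = 6.0415;  C_2 = 6.0415 → taut
cable 3: L_3 = ‖A_3−P‖ = 2.5495;  C_3 = 3.2419 → slack

1, 3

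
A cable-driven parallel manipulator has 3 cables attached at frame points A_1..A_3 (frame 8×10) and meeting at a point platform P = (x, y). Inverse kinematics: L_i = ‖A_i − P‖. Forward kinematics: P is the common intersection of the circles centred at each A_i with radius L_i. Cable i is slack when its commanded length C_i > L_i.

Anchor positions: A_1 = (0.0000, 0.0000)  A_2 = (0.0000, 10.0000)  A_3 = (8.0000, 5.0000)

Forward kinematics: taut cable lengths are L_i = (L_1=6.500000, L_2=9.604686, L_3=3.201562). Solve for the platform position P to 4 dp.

circle eqns → linear via eq_j − eq_1; set k_j = A_j·A_j − L_j²
k_1 = 0.0000+0.0000−42.2500 = -42.2500
0.0000·x − 20.0000·y = k_1−k_2 = -50.0000
-16.0000·x − 10.0000·y = k_1−k_3 = -121.0000
solve first two rows → x=6.0000, y=2.5000

(6.0000, 2.5000)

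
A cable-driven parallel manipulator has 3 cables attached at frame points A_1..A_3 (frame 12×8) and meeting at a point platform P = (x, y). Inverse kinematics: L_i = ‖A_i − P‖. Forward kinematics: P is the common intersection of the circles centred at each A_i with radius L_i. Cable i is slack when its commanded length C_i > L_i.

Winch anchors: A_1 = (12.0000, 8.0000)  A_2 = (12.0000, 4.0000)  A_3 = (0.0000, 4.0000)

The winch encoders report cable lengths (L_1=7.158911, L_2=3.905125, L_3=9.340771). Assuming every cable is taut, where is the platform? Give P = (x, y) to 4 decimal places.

expand ‖A_i−P‖²=L_i² and subtract eq 1 (q_i ≔ ‖A_i‖²−L_i²)
q_1 = 144.0000+64.0000−51.2500 = 156.7500
eq1−eq2 → [0.0000  8.0000]·P = 12.0000
eq1−eq3 → [24.0000  8.0000]·P = 228.0000
2×2 solve → P = (9.0000, 1.5000)

(9.0000, 1.5000)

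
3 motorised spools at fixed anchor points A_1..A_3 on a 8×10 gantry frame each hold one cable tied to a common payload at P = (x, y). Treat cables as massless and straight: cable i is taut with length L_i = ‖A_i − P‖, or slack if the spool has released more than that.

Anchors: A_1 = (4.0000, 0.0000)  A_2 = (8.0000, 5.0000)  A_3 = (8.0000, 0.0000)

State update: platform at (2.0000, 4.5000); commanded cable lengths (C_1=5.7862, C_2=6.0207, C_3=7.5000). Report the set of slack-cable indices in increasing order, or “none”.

1

i=1: geometric 4.9244 vs commanded 5.7862 ⇒ slack
i=2: geometric 6.0208 vs commanded 6.0207 ⇒ taut
i=3: geometric 7.5000 vs commanded 7.5000 ⇒ taut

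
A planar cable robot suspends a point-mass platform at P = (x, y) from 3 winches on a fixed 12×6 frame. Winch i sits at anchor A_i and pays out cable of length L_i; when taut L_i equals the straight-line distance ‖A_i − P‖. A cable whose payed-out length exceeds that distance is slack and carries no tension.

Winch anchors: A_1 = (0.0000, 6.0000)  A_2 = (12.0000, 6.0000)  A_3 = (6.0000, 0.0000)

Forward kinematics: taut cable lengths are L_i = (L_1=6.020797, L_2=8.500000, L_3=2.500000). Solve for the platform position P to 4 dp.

each cable: (A_i−P)·(A_i−P) = L_i²; let c_i = ‖A_i‖²−L_i²
c_1 = 0.0000+36.0000−36.2500 = -0.2500
row 1: -24.0000x + 0.0000y = -108.0000  (c_2=107.7500)
row 2: -12.0000x + 12.0000y = -30.0000  (c_3=29.7500)
Cramer on rows 1–2 → x = 4.5000, y = 2.0000

(4.5000, 2.0000)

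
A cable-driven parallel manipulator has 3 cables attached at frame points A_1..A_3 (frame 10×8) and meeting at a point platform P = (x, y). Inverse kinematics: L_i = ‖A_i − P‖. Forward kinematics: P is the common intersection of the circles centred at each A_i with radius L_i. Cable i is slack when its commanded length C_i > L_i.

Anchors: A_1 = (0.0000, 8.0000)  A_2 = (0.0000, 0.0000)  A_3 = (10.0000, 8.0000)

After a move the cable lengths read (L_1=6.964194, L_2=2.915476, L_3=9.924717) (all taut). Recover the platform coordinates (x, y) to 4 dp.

(2.5000, 1.5000)

circle eqns → linear via eq_j − eq_1; set c_j = A_j·A_j − L_j²
c_1 = 0.0000+64.0000−48.5000 = 15.5000
0.0000·x + 16.0000·y = c_1−c_2 = 24.0000
-20.0000·x + 0.0000·y = c_1−c_3 = -50.0000
solve first two rows → x=2.5000, y=1.5000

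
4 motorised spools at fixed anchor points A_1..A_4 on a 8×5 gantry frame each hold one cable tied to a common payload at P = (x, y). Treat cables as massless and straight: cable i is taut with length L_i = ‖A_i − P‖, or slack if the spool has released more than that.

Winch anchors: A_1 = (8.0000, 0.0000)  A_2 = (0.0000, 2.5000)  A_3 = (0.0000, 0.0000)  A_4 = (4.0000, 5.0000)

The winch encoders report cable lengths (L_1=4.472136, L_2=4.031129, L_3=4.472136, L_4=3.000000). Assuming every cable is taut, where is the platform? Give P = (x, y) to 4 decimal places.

(4.0000, 2.0000)

circle eqns → linear via eq_j − eq_1; set q_j = A_j·A_j − L_j²
q_1 = 64.0000+0.0000−20.0000 = 44.0000
16.0000·x − 5.0000·y = q_1−q_2 = 54.0000
16.0000·x + 0.0000·y = q_1−q_3 = 64.0000
8.0000·x − 10.0000·y = q_1−q_4 = 12.0000
solve first two rows → x=4.0000, y=2.0000
check cable 4: ‖A_4−P‖² = 9.0000 ≈ L_4² = 9.0000 ✓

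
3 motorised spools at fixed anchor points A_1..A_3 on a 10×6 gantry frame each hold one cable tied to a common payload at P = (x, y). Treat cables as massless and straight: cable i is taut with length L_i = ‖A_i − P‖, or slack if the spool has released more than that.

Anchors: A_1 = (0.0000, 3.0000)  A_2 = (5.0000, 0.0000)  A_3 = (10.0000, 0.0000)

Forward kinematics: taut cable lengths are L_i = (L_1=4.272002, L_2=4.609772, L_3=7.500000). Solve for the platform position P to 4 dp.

(4.0000, 4.5000)

each cable: (A_i−P)·(A_i−P) = L_i²; let q_i = ‖A_i‖²−L_i²
q_1 = 0.0000+9.0000−18.2500 = -9.2500
row 1: -10.0000x + 6.0000y = -13.0000  (q_2=3.7500)
row 2: -20.0000x + 6.0000y = -53.0000  (q_3=43.7500)
Cramer on rows 1–2 → x = 4.0000, y = 4.5000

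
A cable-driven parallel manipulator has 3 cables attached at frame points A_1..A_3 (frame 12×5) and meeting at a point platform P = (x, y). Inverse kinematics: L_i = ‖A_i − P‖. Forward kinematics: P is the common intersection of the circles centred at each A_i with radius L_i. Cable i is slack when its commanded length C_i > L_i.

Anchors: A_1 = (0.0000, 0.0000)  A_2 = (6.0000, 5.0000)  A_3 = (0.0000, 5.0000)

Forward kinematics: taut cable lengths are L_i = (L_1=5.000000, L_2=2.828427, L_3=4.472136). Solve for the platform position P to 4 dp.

(4.0000, 3.0000)

expand ‖A_i−P‖²=L_i² and subtract eq 1 (c_i ≔ ‖A_i‖²−L_i²)
c_1 = 0.0000+0.0000−25.0000 = -25.0000
eq1−eq2 → [-12.0000  -10.0000]·P = -78.0000
eq1−eq3 → [0.0000  -10.0000]·P = -30.0000
2×2 solve → P = (4.0000, 3.0000)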